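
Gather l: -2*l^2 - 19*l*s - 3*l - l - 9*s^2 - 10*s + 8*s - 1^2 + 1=-2*l^2 + l*(-19*s - 4) - 9*s^2 - 2*s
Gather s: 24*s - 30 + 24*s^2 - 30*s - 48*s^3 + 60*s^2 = -48*s^3 + 84*s^2 - 6*s - 30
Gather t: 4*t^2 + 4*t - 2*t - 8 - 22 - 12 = 4*t^2 + 2*t - 42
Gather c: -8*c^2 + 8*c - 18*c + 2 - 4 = -8*c^2 - 10*c - 2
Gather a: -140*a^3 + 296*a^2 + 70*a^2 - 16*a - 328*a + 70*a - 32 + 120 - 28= -140*a^3 + 366*a^2 - 274*a + 60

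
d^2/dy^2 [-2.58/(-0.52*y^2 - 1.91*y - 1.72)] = (-1.395264*y^2 - 5.124912*y + 2.58*(1.04*y + 1.91)*(2.08*y + 3.82) - 4.615104)/(0.52*y^2 + 1.91*y + 1.72)^3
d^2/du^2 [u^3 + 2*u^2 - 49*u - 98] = 6*u + 4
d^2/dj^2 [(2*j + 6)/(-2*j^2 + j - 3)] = 4*(-(j + 3)*(4*j - 1)^2 + (6*j + 5)*(2*j^2 - j + 3))/(2*j^2 - j + 3)^3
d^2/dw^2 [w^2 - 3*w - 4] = 2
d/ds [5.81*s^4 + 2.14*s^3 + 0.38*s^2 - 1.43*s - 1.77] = 23.24*s^3 + 6.42*s^2 + 0.76*s - 1.43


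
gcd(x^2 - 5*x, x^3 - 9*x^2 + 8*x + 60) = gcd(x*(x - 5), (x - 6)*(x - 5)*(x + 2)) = x - 5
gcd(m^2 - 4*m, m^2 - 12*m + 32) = m - 4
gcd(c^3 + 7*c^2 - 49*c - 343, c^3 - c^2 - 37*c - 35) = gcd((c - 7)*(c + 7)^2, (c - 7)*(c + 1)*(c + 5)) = c - 7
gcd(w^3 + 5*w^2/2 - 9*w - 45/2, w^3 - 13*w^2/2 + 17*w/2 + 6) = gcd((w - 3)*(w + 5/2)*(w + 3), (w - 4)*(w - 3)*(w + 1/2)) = w - 3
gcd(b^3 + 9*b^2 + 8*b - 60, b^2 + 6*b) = b + 6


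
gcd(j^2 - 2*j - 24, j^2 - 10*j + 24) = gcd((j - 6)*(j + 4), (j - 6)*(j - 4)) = j - 6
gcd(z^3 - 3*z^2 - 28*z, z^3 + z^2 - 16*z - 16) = z + 4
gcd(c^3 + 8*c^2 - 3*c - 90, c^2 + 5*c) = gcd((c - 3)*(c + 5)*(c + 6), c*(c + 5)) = c + 5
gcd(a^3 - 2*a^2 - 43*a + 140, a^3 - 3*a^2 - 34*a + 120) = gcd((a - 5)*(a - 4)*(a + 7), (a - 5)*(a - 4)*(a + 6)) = a^2 - 9*a + 20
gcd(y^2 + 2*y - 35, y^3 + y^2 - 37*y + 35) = y^2 + 2*y - 35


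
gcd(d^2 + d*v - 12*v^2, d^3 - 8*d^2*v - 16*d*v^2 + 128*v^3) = d + 4*v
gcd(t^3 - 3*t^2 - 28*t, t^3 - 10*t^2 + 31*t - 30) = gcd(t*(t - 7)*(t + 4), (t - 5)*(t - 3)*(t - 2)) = 1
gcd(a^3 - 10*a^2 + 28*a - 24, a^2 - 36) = a - 6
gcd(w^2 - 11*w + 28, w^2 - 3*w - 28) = w - 7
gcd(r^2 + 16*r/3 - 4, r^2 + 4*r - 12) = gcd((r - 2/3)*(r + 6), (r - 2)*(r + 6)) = r + 6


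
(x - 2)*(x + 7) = x^2 + 5*x - 14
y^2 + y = y*(y + 1)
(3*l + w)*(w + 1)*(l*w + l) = 3*l^2*w^2 + 6*l^2*w + 3*l^2 + l*w^3 + 2*l*w^2 + l*w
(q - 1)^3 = q^3 - 3*q^2 + 3*q - 1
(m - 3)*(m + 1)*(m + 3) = m^3 + m^2 - 9*m - 9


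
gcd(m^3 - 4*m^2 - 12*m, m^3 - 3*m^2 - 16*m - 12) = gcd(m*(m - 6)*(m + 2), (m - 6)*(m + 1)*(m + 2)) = m^2 - 4*m - 12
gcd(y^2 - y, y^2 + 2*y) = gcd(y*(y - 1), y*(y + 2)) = y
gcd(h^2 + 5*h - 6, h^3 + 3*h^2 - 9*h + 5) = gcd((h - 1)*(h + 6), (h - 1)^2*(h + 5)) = h - 1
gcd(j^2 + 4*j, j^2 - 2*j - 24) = j + 4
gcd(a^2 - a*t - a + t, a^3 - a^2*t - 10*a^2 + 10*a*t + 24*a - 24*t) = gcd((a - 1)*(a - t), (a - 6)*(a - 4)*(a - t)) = -a + t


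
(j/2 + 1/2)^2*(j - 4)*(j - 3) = j^4/4 - 5*j^3/4 - j^2/4 + 17*j/4 + 3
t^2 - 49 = (t - 7)*(t + 7)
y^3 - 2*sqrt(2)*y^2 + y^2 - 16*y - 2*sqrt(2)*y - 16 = (y + 1)*(y - 4*sqrt(2))*(y + 2*sqrt(2))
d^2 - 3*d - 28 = (d - 7)*(d + 4)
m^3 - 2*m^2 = m^2*(m - 2)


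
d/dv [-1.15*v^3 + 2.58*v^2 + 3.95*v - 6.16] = -3.45*v^2 + 5.16*v + 3.95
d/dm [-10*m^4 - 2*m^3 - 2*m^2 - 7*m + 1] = -40*m^3 - 6*m^2 - 4*m - 7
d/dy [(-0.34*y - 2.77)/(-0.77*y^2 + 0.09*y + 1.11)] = (0.2618*y^2 - 0.0306*y - (0.34*y + 2.77)*(1.54*y - 0.09) - 0.3774)/(-0.77*y^2 + 0.09*y + 1.11)^2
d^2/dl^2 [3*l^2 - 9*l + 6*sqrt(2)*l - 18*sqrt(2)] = 6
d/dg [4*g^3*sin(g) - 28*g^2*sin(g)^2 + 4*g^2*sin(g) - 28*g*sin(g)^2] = 4*g^3*cos(g) + 12*g^2*sin(g) - 28*g^2*sin(2*g) + 4*g^2*cos(g) + 8*g*sin(g) + 28*sqrt(2)*g*cos(2*g + pi/4) - 28*g + 14*cos(2*g) - 14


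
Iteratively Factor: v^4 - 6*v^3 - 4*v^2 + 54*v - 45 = (v - 3)*(v^3 - 3*v^2 - 13*v + 15) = (v - 5)*(v - 3)*(v^2 + 2*v - 3) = (v - 5)*(v - 3)*(v + 3)*(v - 1)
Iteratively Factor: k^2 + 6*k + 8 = (k + 4)*(k + 2)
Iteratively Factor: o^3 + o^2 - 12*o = (o - 3)*(o^2 + 4*o) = o*(o - 3)*(o + 4)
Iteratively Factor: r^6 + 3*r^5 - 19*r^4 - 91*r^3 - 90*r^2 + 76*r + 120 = (r + 2)*(r^5 + r^4 - 21*r^3 - 49*r^2 + 8*r + 60) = (r - 5)*(r + 2)*(r^4 + 6*r^3 + 9*r^2 - 4*r - 12) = (r - 5)*(r + 2)^2*(r^3 + 4*r^2 + r - 6) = (r - 5)*(r + 2)^3*(r^2 + 2*r - 3) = (r - 5)*(r + 2)^3*(r + 3)*(r - 1)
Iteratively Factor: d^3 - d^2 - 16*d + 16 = (d + 4)*(d^2 - 5*d + 4) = (d - 1)*(d + 4)*(d - 4)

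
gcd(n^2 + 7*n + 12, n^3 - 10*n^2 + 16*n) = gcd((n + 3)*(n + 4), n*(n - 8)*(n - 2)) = 1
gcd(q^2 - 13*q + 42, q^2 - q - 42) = q - 7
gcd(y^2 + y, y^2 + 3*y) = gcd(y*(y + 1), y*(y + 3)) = y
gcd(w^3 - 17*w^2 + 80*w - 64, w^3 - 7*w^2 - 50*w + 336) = w - 8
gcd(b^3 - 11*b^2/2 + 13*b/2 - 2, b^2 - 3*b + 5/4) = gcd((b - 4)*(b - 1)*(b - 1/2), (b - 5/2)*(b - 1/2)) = b - 1/2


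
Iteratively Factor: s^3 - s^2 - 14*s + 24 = (s - 3)*(s^2 + 2*s - 8) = (s - 3)*(s - 2)*(s + 4)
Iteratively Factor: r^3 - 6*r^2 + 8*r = (r - 4)*(r^2 - 2*r) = r*(r - 4)*(r - 2)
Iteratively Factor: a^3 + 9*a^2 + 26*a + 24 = (a + 4)*(a^2 + 5*a + 6) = (a + 3)*(a + 4)*(a + 2)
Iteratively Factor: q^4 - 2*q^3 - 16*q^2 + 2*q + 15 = (q + 3)*(q^3 - 5*q^2 - q + 5) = (q - 5)*(q + 3)*(q^2 - 1) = (q - 5)*(q + 1)*(q + 3)*(q - 1)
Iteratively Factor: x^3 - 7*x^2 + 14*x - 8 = (x - 1)*(x^2 - 6*x + 8) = (x - 4)*(x - 1)*(x - 2)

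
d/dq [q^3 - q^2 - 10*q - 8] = 3*q^2 - 2*q - 10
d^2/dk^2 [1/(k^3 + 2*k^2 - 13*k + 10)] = 2*(-(3*k + 2)*(k^3 + 2*k^2 - 13*k + 10) + (3*k^2 + 4*k - 13)^2)/(k^3 + 2*k^2 - 13*k + 10)^3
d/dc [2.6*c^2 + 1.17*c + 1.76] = 5.2*c + 1.17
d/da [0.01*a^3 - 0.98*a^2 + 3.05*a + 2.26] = 0.03*a^2 - 1.96*a + 3.05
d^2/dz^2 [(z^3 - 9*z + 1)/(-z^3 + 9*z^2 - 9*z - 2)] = 6*(-3*z^6 + 18*z^5 - 79*z^4 + 207*z^3 - 144*z^2 + 241*z - 87)/(z^9 - 27*z^8 + 270*z^7 - 1209*z^6 + 2322*z^5 - 1593*z^4 - 231*z^3 + 378*z^2 + 108*z + 8)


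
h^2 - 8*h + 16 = (h - 4)^2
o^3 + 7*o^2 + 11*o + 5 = (o + 1)^2*(o + 5)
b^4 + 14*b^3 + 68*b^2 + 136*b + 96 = (b + 2)^2*(b + 4)*(b + 6)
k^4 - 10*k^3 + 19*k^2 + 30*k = k*(k - 6)*(k - 5)*(k + 1)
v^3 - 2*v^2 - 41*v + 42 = (v - 7)*(v - 1)*(v + 6)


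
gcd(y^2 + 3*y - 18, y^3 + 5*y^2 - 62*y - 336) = y + 6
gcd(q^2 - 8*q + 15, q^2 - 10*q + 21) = q - 3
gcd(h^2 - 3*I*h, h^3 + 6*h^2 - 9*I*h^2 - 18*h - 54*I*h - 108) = h - 3*I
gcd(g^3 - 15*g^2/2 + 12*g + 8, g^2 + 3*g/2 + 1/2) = g + 1/2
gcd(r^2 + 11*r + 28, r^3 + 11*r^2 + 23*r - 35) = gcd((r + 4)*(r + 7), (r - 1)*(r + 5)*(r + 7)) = r + 7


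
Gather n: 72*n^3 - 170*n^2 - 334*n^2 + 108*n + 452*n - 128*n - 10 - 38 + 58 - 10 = 72*n^3 - 504*n^2 + 432*n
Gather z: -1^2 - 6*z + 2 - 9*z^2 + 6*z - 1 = -9*z^2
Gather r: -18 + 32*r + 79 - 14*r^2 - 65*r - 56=-14*r^2 - 33*r + 5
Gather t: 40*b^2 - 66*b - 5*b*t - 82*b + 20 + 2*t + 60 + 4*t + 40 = 40*b^2 - 148*b + t*(6 - 5*b) + 120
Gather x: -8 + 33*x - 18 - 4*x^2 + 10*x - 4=-4*x^2 + 43*x - 30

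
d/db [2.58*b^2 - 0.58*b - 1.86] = 5.16*b - 0.58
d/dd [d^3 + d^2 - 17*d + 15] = 3*d^2 + 2*d - 17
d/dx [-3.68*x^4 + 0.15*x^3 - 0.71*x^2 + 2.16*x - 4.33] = -14.72*x^3 + 0.45*x^2 - 1.42*x + 2.16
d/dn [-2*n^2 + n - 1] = 1 - 4*n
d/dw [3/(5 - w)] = 3/(w - 5)^2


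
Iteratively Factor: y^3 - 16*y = (y - 4)*(y^2 + 4*y) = y*(y - 4)*(y + 4)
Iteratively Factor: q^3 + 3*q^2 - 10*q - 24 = (q + 2)*(q^2 + q - 12) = (q - 3)*(q + 2)*(q + 4)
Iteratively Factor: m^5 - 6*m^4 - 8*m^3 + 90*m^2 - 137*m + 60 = (m + 4)*(m^4 - 10*m^3 + 32*m^2 - 38*m + 15) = (m - 1)*(m + 4)*(m^3 - 9*m^2 + 23*m - 15) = (m - 1)^2*(m + 4)*(m^2 - 8*m + 15) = (m - 3)*(m - 1)^2*(m + 4)*(m - 5)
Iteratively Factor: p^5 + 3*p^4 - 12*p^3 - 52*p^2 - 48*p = (p + 3)*(p^4 - 12*p^2 - 16*p) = (p + 2)*(p + 3)*(p^3 - 2*p^2 - 8*p) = (p + 2)^2*(p + 3)*(p^2 - 4*p) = p*(p + 2)^2*(p + 3)*(p - 4)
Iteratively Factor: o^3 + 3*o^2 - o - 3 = (o + 1)*(o^2 + 2*o - 3) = (o - 1)*(o + 1)*(o + 3)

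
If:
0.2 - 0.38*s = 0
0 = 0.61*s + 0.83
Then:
No Solution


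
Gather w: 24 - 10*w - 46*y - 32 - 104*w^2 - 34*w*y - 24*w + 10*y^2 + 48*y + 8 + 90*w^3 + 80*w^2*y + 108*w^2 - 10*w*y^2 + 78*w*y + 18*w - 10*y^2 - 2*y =90*w^3 + w^2*(80*y + 4) + w*(-10*y^2 + 44*y - 16)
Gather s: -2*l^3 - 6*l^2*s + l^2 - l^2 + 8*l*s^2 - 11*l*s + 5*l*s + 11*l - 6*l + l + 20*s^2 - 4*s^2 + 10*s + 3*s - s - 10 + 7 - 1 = -2*l^3 + 6*l + s^2*(8*l + 16) + s*(-6*l^2 - 6*l + 12) - 4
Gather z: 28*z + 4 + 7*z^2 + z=7*z^2 + 29*z + 4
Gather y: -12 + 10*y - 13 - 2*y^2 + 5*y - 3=-2*y^2 + 15*y - 28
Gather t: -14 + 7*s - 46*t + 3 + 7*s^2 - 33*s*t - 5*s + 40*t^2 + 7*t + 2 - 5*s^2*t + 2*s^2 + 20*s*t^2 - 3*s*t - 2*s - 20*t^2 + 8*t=9*s^2 + t^2*(20*s + 20) + t*(-5*s^2 - 36*s - 31) - 9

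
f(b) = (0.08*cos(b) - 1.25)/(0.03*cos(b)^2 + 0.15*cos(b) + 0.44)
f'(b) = (0.06*sin(b)*cos(b) + 0.15*sin(b))*(0.08*cos(b) - 1.25)/(0.03*cos(b)^2 + 0.15*cos(b) + 0.44)^2 - 0.08*sin(b)/(0.03*cos(b)^2 + 0.15*cos(b) + 0.44) = 4.52693526482571*(0.0024*cos(b)^2 - 0.075*cos(b) - 0.2227)*sin(b)/(-0.0638297872340425*sin(b)^2 + 0.319148936170213*cos(b) + 1.0)^2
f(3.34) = -4.13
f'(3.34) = 0.28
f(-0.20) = -1.90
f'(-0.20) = 0.15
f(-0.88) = -2.19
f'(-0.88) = 0.69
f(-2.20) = -3.58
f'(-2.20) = 1.10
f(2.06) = -3.42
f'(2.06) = -1.17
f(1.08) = -2.34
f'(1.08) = -0.85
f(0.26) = -1.91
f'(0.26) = -0.20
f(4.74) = -2.81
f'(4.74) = 1.14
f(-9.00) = -4.03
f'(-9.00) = 0.58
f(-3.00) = -4.14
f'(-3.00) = 0.20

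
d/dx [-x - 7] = -1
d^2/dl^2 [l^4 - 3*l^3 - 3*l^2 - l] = 12*l^2 - 18*l - 6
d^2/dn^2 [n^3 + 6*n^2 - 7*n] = 6*n + 12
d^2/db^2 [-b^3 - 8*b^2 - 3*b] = -6*b - 16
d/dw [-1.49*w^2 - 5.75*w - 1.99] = -2.98*w - 5.75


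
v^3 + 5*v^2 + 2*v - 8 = (v - 1)*(v + 2)*(v + 4)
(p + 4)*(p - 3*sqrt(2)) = p^2 - 3*sqrt(2)*p + 4*p - 12*sqrt(2)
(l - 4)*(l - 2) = l^2 - 6*l + 8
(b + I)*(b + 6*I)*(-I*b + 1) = -I*b^3 + 8*b^2 + 13*I*b - 6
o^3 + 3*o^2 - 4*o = o*(o - 1)*(o + 4)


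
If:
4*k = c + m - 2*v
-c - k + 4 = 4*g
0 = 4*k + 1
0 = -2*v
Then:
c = -m - 1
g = m/4 + 21/16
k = -1/4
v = 0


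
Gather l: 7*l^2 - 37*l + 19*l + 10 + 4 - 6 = 7*l^2 - 18*l + 8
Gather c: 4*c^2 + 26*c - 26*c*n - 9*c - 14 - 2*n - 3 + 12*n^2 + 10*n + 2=4*c^2 + c*(17 - 26*n) + 12*n^2 + 8*n - 15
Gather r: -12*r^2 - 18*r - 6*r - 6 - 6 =-12*r^2 - 24*r - 12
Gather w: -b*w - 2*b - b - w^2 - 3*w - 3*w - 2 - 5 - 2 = -3*b - w^2 + w*(-b - 6) - 9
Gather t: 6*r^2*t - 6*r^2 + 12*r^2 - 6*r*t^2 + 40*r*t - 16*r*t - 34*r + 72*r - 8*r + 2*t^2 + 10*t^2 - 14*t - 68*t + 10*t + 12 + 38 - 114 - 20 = 6*r^2 + 30*r + t^2*(12 - 6*r) + t*(6*r^2 + 24*r - 72) - 84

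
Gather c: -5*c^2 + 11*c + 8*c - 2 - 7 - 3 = -5*c^2 + 19*c - 12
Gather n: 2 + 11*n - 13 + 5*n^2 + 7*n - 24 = 5*n^2 + 18*n - 35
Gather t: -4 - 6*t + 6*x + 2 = -6*t + 6*x - 2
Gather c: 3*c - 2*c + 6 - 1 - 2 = c + 3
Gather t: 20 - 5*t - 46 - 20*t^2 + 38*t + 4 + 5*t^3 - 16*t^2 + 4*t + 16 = 5*t^3 - 36*t^2 + 37*t - 6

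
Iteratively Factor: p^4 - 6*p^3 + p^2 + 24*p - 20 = (p - 2)*(p^3 - 4*p^2 - 7*p + 10) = (p - 5)*(p - 2)*(p^2 + p - 2) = (p - 5)*(p - 2)*(p - 1)*(p + 2)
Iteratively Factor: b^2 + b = (b)*(b + 1)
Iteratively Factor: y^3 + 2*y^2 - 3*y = (y)*(y^2 + 2*y - 3) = y*(y - 1)*(y + 3)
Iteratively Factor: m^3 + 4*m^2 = (m)*(m^2 + 4*m) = m^2*(m + 4)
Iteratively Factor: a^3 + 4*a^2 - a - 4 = (a + 4)*(a^2 - 1) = (a - 1)*(a + 4)*(a + 1)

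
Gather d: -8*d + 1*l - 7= -8*d + l - 7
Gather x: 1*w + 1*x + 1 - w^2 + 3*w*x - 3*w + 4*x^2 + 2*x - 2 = -w^2 - 2*w + 4*x^2 + x*(3*w + 3) - 1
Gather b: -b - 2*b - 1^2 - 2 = -3*b - 3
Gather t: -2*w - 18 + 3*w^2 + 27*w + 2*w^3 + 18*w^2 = 2*w^3 + 21*w^2 + 25*w - 18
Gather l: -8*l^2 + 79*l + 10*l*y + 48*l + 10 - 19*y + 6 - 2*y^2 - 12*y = -8*l^2 + l*(10*y + 127) - 2*y^2 - 31*y + 16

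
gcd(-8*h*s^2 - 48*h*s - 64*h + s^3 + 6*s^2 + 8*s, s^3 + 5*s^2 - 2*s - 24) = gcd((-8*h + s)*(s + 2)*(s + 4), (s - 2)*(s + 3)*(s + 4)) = s + 4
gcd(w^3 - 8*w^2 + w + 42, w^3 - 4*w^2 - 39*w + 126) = w^2 - 10*w + 21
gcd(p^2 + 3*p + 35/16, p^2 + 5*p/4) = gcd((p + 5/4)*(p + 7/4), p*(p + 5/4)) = p + 5/4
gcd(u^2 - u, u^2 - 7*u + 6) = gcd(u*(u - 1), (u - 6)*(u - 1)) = u - 1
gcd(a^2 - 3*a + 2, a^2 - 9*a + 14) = a - 2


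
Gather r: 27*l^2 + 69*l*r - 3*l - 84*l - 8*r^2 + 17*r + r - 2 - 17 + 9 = 27*l^2 - 87*l - 8*r^2 + r*(69*l + 18) - 10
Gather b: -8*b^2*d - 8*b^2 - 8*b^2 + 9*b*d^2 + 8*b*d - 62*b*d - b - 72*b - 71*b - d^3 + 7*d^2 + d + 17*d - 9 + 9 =b^2*(-8*d - 16) + b*(9*d^2 - 54*d - 144) - d^3 + 7*d^2 + 18*d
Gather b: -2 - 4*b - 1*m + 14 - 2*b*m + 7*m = b*(-2*m - 4) + 6*m + 12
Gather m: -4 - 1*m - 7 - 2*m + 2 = -3*m - 9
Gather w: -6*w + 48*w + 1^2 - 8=42*w - 7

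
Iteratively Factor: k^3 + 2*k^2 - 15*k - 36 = (k + 3)*(k^2 - k - 12) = (k - 4)*(k + 3)*(k + 3)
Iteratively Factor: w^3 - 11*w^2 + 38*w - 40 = (w - 5)*(w^2 - 6*w + 8) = (w - 5)*(w - 4)*(w - 2)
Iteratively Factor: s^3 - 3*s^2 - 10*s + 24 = (s + 3)*(s^2 - 6*s + 8) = (s - 4)*(s + 3)*(s - 2)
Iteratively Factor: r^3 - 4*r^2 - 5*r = (r)*(r^2 - 4*r - 5) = r*(r - 5)*(r + 1)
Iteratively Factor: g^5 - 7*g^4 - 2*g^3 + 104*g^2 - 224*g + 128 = (g - 4)*(g^4 - 3*g^3 - 14*g^2 + 48*g - 32) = (g - 4)*(g + 4)*(g^3 - 7*g^2 + 14*g - 8) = (g - 4)^2*(g + 4)*(g^2 - 3*g + 2) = (g - 4)^2*(g - 1)*(g + 4)*(g - 2)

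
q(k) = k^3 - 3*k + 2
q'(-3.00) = 24.00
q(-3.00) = -16.00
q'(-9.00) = 240.00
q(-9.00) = -700.00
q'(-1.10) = 0.63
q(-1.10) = 3.97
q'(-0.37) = -2.59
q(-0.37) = 3.06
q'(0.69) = -1.57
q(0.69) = 0.26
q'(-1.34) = 2.39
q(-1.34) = 3.61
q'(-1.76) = 6.29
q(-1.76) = 1.83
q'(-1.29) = 1.99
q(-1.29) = 3.72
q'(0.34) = -2.65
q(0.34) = 1.02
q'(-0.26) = -2.80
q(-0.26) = 2.76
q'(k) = 3*k^2 - 3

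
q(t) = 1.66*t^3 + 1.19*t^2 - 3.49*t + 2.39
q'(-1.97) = 11.15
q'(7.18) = 270.33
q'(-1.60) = 5.45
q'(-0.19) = -3.76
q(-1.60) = 4.22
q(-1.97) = 1.19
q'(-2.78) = 28.38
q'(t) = 4.98*t^2 + 2.38*t - 3.49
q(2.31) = 21.14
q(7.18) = 653.12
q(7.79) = 832.15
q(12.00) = 3000.35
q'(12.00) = 742.19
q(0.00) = 2.39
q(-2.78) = -14.38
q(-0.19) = 3.08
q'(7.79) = 317.26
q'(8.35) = 363.60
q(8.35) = 1022.64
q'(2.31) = 28.58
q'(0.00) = -3.49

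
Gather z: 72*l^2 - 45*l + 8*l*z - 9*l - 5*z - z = 72*l^2 - 54*l + z*(8*l - 6)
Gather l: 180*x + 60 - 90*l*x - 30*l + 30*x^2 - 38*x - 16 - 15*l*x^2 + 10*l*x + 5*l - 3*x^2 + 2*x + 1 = l*(-15*x^2 - 80*x - 25) + 27*x^2 + 144*x + 45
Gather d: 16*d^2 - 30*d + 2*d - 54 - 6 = 16*d^2 - 28*d - 60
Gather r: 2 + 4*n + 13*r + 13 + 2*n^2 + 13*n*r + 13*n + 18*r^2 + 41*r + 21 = 2*n^2 + 17*n + 18*r^2 + r*(13*n + 54) + 36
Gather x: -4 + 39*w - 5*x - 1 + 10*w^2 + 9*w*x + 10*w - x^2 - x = 10*w^2 + 49*w - x^2 + x*(9*w - 6) - 5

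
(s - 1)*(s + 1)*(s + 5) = s^3 + 5*s^2 - s - 5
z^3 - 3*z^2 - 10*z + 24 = (z - 4)*(z - 2)*(z + 3)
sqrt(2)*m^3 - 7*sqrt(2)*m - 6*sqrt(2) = (m - 3)*(m + 2)*(sqrt(2)*m + sqrt(2))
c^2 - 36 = (c - 6)*(c + 6)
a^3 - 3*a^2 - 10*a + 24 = (a - 4)*(a - 2)*(a + 3)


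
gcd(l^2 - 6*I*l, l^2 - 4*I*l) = l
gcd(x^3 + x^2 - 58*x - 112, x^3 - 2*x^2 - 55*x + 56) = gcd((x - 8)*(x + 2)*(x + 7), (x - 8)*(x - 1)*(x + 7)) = x^2 - x - 56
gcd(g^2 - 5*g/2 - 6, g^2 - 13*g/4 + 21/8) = 1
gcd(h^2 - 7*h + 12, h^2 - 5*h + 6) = h - 3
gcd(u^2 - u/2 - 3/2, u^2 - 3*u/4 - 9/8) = u - 3/2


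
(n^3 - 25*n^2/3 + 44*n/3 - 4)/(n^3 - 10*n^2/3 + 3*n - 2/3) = (n - 6)/(n - 1)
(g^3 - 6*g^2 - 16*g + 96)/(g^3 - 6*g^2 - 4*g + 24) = (g^2 - 16)/(g^2 - 4)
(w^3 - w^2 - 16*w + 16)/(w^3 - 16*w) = (w - 1)/w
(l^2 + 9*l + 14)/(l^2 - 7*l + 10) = (l^2 + 9*l + 14)/(l^2 - 7*l + 10)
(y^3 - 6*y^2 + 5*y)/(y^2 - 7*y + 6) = y*(y - 5)/(y - 6)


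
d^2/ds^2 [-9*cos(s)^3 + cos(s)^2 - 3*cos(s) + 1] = 39*cos(s)/4 - 2*cos(2*s) + 81*cos(3*s)/4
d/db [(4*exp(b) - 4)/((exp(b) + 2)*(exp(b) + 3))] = 4*(-exp(2*b) + 2*exp(b) + 11)*exp(b)/(exp(4*b) + 10*exp(3*b) + 37*exp(2*b) + 60*exp(b) + 36)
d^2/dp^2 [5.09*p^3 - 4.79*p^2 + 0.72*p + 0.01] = 30.54*p - 9.58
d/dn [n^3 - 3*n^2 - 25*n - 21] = 3*n^2 - 6*n - 25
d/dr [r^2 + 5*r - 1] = 2*r + 5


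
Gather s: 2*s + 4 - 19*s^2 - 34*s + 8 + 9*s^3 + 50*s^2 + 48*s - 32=9*s^3 + 31*s^2 + 16*s - 20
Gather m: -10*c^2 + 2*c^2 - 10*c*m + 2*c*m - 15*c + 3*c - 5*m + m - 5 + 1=-8*c^2 - 12*c + m*(-8*c - 4) - 4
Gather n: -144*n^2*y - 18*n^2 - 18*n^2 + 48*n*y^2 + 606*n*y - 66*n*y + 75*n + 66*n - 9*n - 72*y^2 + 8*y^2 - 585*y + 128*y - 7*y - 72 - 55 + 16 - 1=n^2*(-144*y - 36) + n*(48*y^2 + 540*y + 132) - 64*y^2 - 464*y - 112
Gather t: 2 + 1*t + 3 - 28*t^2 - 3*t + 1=-28*t^2 - 2*t + 6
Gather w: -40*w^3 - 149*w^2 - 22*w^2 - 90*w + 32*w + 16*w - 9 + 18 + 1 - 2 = -40*w^3 - 171*w^2 - 42*w + 8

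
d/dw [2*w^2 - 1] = 4*w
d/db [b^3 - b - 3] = 3*b^2 - 1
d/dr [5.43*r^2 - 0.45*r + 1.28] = 10.86*r - 0.45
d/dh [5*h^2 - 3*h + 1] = 10*h - 3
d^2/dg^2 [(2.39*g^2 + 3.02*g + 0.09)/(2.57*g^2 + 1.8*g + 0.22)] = (17.781316*g^3 - 4.54118999999997*g^2 - 7.747008*g - 1.67906)/(16.974593*g^6 + 35.66646*g^5 + 29.339634*g^4 + 11.93832*g^3 + 2.511564*g^2 + 0.26136*g + 0.010648)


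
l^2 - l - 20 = (l - 5)*(l + 4)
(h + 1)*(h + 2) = h^2 + 3*h + 2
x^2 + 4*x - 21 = (x - 3)*(x + 7)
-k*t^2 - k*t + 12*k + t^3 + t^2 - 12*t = (-k + t)*(t - 3)*(t + 4)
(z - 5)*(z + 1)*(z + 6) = z^3 + 2*z^2 - 29*z - 30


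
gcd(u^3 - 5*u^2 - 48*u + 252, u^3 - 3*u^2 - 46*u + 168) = u^2 + u - 42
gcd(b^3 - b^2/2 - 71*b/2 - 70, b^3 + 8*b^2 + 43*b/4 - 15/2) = b + 5/2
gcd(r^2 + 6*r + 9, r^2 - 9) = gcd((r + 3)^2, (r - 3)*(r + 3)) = r + 3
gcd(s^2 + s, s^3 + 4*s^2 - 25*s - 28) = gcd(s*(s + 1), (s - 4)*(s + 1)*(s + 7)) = s + 1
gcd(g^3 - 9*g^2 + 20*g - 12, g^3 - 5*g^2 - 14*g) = 1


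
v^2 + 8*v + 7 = (v + 1)*(v + 7)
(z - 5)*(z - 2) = z^2 - 7*z + 10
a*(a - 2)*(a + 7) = a^3 + 5*a^2 - 14*a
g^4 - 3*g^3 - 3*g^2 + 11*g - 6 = (g - 3)*(g - 1)^2*(g + 2)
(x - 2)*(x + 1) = x^2 - x - 2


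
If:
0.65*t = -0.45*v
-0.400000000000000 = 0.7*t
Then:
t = -0.57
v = 0.83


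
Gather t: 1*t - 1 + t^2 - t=t^2 - 1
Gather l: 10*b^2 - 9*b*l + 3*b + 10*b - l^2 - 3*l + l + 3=10*b^2 + 13*b - l^2 + l*(-9*b - 2) + 3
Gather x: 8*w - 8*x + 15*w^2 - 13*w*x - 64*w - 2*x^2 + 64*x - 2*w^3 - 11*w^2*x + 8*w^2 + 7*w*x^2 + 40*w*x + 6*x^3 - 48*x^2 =-2*w^3 + 23*w^2 - 56*w + 6*x^3 + x^2*(7*w - 50) + x*(-11*w^2 + 27*w + 56)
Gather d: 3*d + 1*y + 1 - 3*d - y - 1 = 0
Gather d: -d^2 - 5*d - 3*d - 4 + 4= -d^2 - 8*d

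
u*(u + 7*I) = u^2 + 7*I*u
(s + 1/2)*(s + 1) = s^2 + 3*s/2 + 1/2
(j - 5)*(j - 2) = j^2 - 7*j + 10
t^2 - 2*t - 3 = (t - 3)*(t + 1)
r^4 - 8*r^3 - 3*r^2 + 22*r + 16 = (r - 8)*(r - 2)*(r + 1)^2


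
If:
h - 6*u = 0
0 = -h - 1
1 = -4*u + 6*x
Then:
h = -1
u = -1/6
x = 1/18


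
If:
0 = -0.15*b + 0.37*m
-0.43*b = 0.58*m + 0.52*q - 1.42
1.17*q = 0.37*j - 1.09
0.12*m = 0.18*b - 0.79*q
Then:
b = 1.89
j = 3.94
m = 0.77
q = 0.31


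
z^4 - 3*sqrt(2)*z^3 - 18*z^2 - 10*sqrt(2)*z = z*(z - 5*sqrt(2))*(z + sqrt(2))^2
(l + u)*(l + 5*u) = l^2 + 6*l*u + 5*u^2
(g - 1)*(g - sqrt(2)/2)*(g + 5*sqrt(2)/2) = g^3 - g^2 + 2*sqrt(2)*g^2 - 2*sqrt(2)*g - 5*g/2 + 5/2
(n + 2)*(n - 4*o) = n^2 - 4*n*o + 2*n - 8*o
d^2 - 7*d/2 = d*(d - 7/2)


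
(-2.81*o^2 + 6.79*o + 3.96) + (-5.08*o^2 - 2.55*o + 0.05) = -7.89*o^2 + 4.24*o + 4.01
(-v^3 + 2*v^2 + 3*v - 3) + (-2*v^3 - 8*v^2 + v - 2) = -3*v^3 - 6*v^2 + 4*v - 5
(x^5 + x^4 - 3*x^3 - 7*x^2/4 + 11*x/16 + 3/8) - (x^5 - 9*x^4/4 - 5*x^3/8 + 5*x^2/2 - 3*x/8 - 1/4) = 13*x^4/4 - 19*x^3/8 - 17*x^2/4 + 17*x/16 + 5/8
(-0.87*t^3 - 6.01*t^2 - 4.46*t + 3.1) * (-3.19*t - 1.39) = 2.7753*t^4 + 20.3812*t^3 + 22.5813*t^2 - 3.6896*t - 4.309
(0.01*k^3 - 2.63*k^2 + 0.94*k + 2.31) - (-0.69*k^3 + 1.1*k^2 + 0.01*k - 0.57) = 0.7*k^3 - 3.73*k^2 + 0.93*k + 2.88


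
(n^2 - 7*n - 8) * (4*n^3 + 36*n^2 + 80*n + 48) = 4*n^5 + 8*n^4 - 204*n^3 - 800*n^2 - 976*n - 384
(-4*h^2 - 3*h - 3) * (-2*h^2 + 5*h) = 8*h^4 - 14*h^3 - 9*h^2 - 15*h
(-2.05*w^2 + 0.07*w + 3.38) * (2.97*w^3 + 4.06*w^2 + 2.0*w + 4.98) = -6.0885*w^5 - 8.1151*w^4 + 6.2228*w^3 + 3.6538*w^2 + 7.1086*w + 16.8324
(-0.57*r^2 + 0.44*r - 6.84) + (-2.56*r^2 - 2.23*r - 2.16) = -3.13*r^2 - 1.79*r - 9.0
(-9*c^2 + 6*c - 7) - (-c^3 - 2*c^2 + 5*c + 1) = c^3 - 7*c^2 + c - 8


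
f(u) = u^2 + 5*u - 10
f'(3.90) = 12.80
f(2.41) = 7.86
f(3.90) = 24.71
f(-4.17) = -13.46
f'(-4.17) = -3.34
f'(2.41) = 9.82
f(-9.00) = 26.00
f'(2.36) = 9.72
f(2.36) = 7.37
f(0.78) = -5.49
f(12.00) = 194.00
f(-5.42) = -7.72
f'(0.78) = 6.56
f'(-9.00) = -13.00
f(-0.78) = -13.29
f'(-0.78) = 3.44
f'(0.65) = 6.30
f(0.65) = -6.33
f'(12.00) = 29.00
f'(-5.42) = -5.84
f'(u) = 2*u + 5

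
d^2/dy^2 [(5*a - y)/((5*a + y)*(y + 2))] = 2*((5*a - y)*(5*a + y)^2 + (5*a - y)*(5*a + y)*(y + 2) + (5*a - y)*(y + 2)^2 + (5*a + y)^2*(y + 2) + (5*a + y)*(y + 2)^2)/((5*a + y)^3*(y + 2)^3)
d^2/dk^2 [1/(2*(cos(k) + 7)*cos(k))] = (-(1 - cos(2*k))^2 + 105*cos(k)/4 - 51*cos(2*k)/2 - 21*cos(3*k)/4 + 153/2)/(2*(cos(k) + 7)^3*cos(k)^3)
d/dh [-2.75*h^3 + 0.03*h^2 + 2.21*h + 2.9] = -8.25*h^2 + 0.06*h + 2.21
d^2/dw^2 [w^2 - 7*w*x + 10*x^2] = 2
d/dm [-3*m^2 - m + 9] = -6*m - 1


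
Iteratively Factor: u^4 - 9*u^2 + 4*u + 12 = (u + 3)*(u^3 - 3*u^2 + 4) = (u - 2)*(u + 3)*(u^2 - u - 2) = (u - 2)^2*(u + 3)*(u + 1)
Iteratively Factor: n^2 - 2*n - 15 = (n + 3)*(n - 5)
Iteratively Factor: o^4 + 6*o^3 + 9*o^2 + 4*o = (o + 1)*(o^3 + 5*o^2 + 4*o) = o*(o + 1)*(o^2 + 5*o + 4) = o*(o + 1)^2*(o + 4)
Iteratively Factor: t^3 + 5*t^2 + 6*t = (t + 2)*(t^2 + 3*t) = (t + 2)*(t + 3)*(t)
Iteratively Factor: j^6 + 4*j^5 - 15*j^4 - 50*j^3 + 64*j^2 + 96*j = (j - 2)*(j^5 + 6*j^4 - 3*j^3 - 56*j^2 - 48*j) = (j - 2)*(j + 4)*(j^4 + 2*j^3 - 11*j^2 - 12*j) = j*(j - 2)*(j + 4)*(j^3 + 2*j^2 - 11*j - 12) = j*(j - 2)*(j + 1)*(j + 4)*(j^2 + j - 12) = j*(j - 3)*(j - 2)*(j + 1)*(j + 4)*(j + 4)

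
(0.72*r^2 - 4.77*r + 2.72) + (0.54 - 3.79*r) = 0.72*r^2 - 8.56*r + 3.26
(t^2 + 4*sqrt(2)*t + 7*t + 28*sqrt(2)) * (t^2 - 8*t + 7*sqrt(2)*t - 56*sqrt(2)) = t^4 - t^3 + 11*sqrt(2)*t^3 - 11*sqrt(2)*t^2 - 616*sqrt(2)*t - 56*t - 3136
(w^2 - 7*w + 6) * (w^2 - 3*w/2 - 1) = w^4 - 17*w^3/2 + 31*w^2/2 - 2*w - 6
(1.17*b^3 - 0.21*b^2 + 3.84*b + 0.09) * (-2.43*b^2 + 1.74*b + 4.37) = -2.8431*b^5 + 2.5461*b^4 - 4.5837*b^3 + 5.5452*b^2 + 16.9374*b + 0.3933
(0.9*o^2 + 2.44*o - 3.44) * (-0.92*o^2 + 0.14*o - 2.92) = -0.828*o^4 - 2.1188*o^3 + 0.8784*o^2 - 7.6064*o + 10.0448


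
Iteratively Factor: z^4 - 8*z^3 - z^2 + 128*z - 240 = (z - 3)*(z^3 - 5*z^2 - 16*z + 80) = (z - 4)*(z - 3)*(z^2 - z - 20) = (z - 4)*(z - 3)*(z + 4)*(z - 5)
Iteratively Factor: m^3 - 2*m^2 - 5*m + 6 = (m + 2)*(m^2 - 4*m + 3) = (m - 3)*(m + 2)*(m - 1)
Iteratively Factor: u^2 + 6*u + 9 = (u + 3)*(u + 3)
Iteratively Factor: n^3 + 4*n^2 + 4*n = (n + 2)*(n^2 + 2*n) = n*(n + 2)*(n + 2)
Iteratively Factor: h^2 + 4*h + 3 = (h + 3)*(h + 1)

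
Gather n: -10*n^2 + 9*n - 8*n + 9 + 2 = -10*n^2 + n + 11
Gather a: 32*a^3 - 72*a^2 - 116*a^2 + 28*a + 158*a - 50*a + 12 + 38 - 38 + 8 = 32*a^3 - 188*a^2 + 136*a + 20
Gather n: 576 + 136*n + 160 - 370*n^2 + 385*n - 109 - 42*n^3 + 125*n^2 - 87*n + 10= -42*n^3 - 245*n^2 + 434*n + 637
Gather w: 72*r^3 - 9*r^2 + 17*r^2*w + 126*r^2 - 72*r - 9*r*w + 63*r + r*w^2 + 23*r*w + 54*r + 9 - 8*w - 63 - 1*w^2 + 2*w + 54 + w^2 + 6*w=72*r^3 + 117*r^2 + r*w^2 + 45*r + w*(17*r^2 + 14*r)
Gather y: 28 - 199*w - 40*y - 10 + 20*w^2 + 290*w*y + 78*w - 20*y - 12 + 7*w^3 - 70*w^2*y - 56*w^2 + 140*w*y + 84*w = 7*w^3 - 36*w^2 - 37*w + y*(-70*w^2 + 430*w - 60) + 6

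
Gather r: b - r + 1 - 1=b - r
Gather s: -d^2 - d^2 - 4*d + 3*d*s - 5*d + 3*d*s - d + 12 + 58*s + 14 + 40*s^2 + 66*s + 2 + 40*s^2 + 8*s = -2*d^2 - 10*d + 80*s^2 + s*(6*d + 132) + 28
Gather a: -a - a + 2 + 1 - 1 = 2 - 2*a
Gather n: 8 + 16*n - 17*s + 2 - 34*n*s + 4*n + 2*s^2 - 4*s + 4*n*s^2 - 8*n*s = n*(4*s^2 - 42*s + 20) + 2*s^2 - 21*s + 10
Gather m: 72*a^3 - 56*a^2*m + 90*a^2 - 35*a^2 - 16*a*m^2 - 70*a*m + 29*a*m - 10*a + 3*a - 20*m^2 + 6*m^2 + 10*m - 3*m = 72*a^3 + 55*a^2 - 7*a + m^2*(-16*a - 14) + m*(-56*a^2 - 41*a + 7)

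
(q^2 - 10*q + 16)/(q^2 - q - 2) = (q - 8)/(q + 1)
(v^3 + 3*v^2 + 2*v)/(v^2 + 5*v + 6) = v*(v + 1)/(v + 3)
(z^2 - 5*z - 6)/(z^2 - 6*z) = (z + 1)/z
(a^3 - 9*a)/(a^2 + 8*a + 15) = a*(a - 3)/(a + 5)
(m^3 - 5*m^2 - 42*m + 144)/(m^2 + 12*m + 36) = (m^2 - 11*m + 24)/(m + 6)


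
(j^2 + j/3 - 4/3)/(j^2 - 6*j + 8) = (3*j^2 + j - 4)/(3*(j^2 - 6*j + 8))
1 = 1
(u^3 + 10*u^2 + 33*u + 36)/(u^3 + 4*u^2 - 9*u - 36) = (u + 3)/(u - 3)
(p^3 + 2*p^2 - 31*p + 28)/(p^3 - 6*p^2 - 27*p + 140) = (p^2 + 6*p - 7)/(p^2 - 2*p - 35)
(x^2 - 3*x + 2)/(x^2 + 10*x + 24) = (x^2 - 3*x + 2)/(x^2 + 10*x + 24)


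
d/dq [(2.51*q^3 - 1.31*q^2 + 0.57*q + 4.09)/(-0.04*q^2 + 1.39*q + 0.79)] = (-0.1004*q^4 + 6.9778*q^3 + 4.1506*q^2 - 1.7426*q - 5.2348)/(0.0016*q^4 - 0.1112*q^3 + 1.8689*q^2 + 2.1962*q + 0.6241)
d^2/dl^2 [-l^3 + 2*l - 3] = -6*l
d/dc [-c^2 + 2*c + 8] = 2 - 2*c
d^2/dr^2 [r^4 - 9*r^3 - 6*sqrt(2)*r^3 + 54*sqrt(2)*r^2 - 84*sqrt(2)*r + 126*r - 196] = 12*r^2 - 54*r - 36*sqrt(2)*r + 108*sqrt(2)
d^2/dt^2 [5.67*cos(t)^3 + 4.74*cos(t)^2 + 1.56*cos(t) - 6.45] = -5.8125*cos(t) - 9.48*cos(2*t) - 12.7575*cos(3*t)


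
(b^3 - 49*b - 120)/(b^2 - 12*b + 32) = (b^2 + 8*b + 15)/(b - 4)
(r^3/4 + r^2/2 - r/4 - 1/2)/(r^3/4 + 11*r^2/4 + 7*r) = (r^3 + 2*r^2 - r - 2)/(r*(r^2 + 11*r + 28))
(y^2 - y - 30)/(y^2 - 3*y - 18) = (y + 5)/(y + 3)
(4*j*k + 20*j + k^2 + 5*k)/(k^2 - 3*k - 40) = (4*j + k)/(k - 8)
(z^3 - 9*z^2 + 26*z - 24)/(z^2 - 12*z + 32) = (z^2 - 5*z + 6)/(z - 8)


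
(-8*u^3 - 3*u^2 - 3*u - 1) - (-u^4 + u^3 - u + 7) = u^4 - 9*u^3 - 3*u^2 - 2*u - 8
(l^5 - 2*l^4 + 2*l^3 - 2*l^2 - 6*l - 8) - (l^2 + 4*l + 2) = l^5 - 2*l^4 + 2*l^3 - 3*l^2 - 10*l - 10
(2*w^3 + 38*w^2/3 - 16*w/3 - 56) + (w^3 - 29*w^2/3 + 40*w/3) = 3*w^3 + 3*w^2 + 8*w - 56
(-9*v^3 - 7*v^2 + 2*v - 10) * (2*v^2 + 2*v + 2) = -18*v^5 - 32*v^4 - 28*v^3 - 30*v^2 - 16*v - 20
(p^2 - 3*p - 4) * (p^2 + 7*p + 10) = p^4 + 4*p^3 - 15*p^2 - 58*p - 40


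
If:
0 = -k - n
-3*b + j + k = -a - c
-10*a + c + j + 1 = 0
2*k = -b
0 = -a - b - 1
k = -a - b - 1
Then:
No Solution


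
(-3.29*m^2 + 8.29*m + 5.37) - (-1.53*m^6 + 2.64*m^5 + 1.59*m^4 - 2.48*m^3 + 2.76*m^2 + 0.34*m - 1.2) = 1.53*m^6 - 2.64*m^5 - 1.59*m^4 + 2.48*m^3 - 6.05*m^2 + 7.95*m + 6.57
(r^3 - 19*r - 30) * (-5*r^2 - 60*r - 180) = -5*r^5 - 60*r^4 - 85*r^3 + 1290*r^2 + 5220*r + 5400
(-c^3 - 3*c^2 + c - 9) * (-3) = 3*c^3 + 9*c^2 - 3*c + 27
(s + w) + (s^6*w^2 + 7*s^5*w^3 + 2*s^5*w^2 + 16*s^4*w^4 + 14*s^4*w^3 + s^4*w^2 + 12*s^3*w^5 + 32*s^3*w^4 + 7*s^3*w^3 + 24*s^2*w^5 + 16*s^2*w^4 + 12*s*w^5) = s^6*w^2 + 7*s^5*w^3 + 2*s^5*w^2 + 16*s^4*w^4 + 14*s^4*w^3 + s^4*w^2 + 12*s^3*w^5 + 32*s^3*w^4 + 7*s^3*w^3 + 24*s^2*w^5 + 16*s^2*w^4 + 12*s*w^5 + s + w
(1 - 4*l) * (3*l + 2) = -12*l^2 - 5*l + 2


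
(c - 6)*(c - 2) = c^2 - 8*c + 12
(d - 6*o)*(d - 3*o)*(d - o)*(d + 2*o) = d^4 - 8*d^3*o + 7*d^2*o^2 + 36*d*o^3 - 36*o^4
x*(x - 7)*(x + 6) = x^3 - x^2 - 42*x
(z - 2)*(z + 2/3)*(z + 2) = z^3 + 2*z^2/3 - 4*z - 8/3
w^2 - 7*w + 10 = (w - 5)*(w - 2)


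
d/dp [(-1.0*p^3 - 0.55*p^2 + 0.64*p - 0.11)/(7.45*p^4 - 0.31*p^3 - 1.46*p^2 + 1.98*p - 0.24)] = (7.45*p^6 + 8.195*p^5 - 13.0145*p^4 - 0.2852*p^3 + 0.4631*p^2 - 0.0571999999999999*p + 0.0642)/(55.5025*p^8 - 4.619*p^7 - 21.6579*p^6 + 30.4072*p^5 - 2.672*p^4 - 5.6328*p^3 + 4.6212*p^2 - 0.9504*p + 0.0576)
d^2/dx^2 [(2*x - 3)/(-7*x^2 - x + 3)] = 2*(-(2*x - 3)*(14*x + 1)^2 + (42*x - 19)*(7*x^2 + x - 3))/(7*x^2 + x - 3)^3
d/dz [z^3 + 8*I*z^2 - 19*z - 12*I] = 3*z^2 + 16*I*z - 19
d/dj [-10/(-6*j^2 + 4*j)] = 10*(1 - 3*j)/(j^2*(3*j - 2)^2)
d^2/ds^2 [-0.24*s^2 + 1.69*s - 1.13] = -0.480000000000000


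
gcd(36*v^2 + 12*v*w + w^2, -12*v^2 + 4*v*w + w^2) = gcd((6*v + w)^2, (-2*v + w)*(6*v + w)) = 6*v + w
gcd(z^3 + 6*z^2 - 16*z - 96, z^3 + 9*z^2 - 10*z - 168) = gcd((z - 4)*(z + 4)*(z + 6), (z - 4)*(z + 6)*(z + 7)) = z^2 + 2*z - 24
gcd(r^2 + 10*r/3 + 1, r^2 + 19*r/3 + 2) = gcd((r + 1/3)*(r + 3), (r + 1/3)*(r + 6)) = r + 1/3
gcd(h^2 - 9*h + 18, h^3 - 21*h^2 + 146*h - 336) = h - 6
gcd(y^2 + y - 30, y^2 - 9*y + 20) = y - 5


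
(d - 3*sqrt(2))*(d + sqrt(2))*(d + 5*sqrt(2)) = d^3 + 3*sqrt(2)*d^2 - 26*d - 30*sqrt(2)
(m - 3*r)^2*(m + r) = m^3 - 5*m^2*r + 3*m*r^2 + 9*r^3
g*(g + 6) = g^2 + 6*g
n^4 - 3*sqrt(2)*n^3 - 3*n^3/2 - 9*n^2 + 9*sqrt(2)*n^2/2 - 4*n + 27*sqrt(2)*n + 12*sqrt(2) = (n - 4)*(n + 1/2)*(n + 2)*(n - 3*sqrt(2))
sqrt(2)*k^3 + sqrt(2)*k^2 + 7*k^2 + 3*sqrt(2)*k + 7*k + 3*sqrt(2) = (k + 1)*(k + 3*sqrt(2))*(sqrt(2)*k + 1)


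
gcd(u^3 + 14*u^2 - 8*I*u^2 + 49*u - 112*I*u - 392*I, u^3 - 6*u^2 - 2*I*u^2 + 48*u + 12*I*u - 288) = u - 8*I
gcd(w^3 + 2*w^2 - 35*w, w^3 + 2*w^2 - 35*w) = w^3 + 2*w^2 - 35*w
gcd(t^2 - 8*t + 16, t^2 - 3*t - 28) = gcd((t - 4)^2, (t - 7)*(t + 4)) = 1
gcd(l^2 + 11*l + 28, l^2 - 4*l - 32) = l + 4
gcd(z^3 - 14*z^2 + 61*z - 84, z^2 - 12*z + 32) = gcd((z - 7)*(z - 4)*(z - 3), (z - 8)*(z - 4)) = z - 4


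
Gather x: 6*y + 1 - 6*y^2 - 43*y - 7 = -6*y^2 - 37*y - 6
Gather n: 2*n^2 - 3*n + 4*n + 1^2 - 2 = 2*n^2 + n - 1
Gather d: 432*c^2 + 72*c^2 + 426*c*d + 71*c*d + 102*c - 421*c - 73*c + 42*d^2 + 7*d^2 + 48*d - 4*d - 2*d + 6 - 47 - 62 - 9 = 504*c^2 - 392*c + 49*d^2 + d*(497*c + 42) - 112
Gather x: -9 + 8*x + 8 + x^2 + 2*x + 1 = x^2 + 10*x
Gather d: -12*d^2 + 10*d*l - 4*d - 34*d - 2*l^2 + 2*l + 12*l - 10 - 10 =-12*d^2 + d*(10*l - 38) - 2*l^2 + 14*l - 20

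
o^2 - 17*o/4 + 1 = (o - 4)*(o - 1/4)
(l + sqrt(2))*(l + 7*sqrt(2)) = l^2 + 8*sqrt(2)*l + 14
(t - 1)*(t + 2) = t^2 + t - 2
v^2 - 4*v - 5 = (v - 5)*(v + 1)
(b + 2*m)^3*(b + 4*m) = b^4 + 10*b^3*m + 36*b^2*m^2 + 56*b*m^3 + 32*m^4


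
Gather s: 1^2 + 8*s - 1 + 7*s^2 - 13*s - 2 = 7*s^2 - 5*s - 2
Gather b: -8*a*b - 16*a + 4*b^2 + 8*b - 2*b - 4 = -16*a + 4*b^2 + b*(6 - 8*a) - 4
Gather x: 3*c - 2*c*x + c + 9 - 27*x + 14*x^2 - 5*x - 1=4*c + 14*x^2 + x*(-2*c - 32) + 8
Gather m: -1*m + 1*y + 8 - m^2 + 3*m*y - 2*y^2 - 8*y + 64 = -m^2 + m*(3*y - 1) - 2*y^2 - 7*y + 72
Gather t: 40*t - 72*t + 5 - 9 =-32*t - 4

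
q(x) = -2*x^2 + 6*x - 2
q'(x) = 6 - 4*x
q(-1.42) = -14.55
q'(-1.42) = 11.68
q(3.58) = -6.15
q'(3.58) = -8.32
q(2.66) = -0.19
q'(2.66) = -4.64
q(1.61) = 2.48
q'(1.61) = -0.44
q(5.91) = -36.40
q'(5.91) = -17.64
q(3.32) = -4.12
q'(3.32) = -7.28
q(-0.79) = -7.99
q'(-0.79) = 9.16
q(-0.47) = -5.26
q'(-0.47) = 7.88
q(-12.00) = -362.00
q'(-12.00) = 54.00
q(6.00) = -38.00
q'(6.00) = -18.00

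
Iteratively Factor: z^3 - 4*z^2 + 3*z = (z - 1)*(z^2 - 3*z) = (z - 3)*(z - 1)*(z)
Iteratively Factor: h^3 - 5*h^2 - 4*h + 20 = (h - 2)*(h^2 - 3*h - 10) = (h - 5)*(h - 2)*(h + 2)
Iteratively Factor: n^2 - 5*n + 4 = (n - 4)*(n - 1)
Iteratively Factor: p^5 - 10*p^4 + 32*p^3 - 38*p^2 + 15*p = (p - 3)*(p^4 - 7*p^3 + 11*p^2 - 5*p) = (p - 3)*(p - 1)*(p^3 - 6*p^2 + 5*p) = (p - 5)*(p - 3)*(p - 1)*(p^2 - p) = (p - 5)*(p - 3)*(p - 1)^2*(p)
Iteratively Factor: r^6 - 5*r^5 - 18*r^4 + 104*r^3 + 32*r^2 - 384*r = (r + 4)*(r^5 - 9*r^4 + 18*r^3 + 32*r^2 - 96*r) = (r - 4)*(r + 4)*(r^4 - 5*r^3 - 2*r^2 + 24*r) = (r - 4)*(r - 3)*(r + 4)*(r^3 - 2*r^2 - 8*r) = r*(r - 4)*(r - 3)*(r + 4)*(r^2 - 2*r - 8) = r*(r - 4)^2*(r - 3)*(r + 4)*(r + 2)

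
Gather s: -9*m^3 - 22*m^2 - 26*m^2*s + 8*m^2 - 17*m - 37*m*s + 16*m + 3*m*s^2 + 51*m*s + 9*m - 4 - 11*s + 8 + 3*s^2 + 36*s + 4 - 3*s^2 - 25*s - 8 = -9*m^3 - 14*m^2 + 3*m*s^2 + 8*m + s*(-26*m^2 + 14*m)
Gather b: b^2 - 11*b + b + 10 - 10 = b^2 - 10*b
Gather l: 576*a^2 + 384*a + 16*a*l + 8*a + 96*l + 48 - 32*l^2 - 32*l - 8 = 576*a^2 + 392*a - 32*l^2 + l*(16*a + 64) + 40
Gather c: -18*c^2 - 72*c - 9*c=-18*c^2 - 81*c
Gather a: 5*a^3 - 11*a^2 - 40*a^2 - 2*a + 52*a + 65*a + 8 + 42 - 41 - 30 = 5*a^3 - 51*a^2 + 115*a - 21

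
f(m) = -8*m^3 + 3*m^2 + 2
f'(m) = -24*m^2 + 6*m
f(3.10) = -207.50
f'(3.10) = -212.04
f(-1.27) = 23.23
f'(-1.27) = -46.33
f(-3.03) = 252.09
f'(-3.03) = -238.52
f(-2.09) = 88.14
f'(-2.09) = -117.37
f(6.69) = -2259.08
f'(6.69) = -1034.01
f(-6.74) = 2587.74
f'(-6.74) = -1130.70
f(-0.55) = 4.24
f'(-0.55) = -10.56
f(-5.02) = 1089.65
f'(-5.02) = -634.93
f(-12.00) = 14258.00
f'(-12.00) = -3528.00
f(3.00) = -187.00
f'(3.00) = -198.00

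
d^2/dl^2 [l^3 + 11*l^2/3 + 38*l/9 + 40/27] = 6*l + 22/3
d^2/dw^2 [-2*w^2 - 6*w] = -4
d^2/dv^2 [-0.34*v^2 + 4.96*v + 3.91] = -0.680000000000000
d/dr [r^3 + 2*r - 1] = 3*r^2 + 2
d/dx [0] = 0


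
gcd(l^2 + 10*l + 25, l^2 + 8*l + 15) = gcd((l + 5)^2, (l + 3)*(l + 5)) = l + 5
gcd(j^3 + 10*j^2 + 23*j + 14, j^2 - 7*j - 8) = j + 1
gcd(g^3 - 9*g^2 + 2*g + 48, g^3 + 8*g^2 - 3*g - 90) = g - 3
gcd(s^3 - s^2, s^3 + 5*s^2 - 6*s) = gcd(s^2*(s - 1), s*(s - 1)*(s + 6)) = s^2 - s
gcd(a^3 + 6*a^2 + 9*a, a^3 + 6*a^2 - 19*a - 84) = a + 3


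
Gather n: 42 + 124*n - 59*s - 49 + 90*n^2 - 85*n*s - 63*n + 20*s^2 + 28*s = 90*n^2 + n*(61 - 85*s) + 20*s^2 - 31*s - 7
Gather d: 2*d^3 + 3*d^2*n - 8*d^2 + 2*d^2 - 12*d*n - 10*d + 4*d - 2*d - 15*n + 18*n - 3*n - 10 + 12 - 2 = 2*d^3 + d^2*(3*n - 6) + d*(-12*n - 8)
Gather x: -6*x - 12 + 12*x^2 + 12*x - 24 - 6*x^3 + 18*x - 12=-6*x^3 + 12*x^2 + 24*x - 48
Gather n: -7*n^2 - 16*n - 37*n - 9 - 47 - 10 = -7*n^2 - 53*n - 66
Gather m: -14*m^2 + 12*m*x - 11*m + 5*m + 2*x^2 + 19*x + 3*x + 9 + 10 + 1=-14*m^2 + m*(12*x - 6) + 2*x^2 + 22*x + 20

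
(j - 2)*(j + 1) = j^2 - j - 2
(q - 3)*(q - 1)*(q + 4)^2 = q^4 + 4*q^3 - 13*q^2 - 40*q + 48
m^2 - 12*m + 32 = (m - 8)*(m - 4)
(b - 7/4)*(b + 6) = b^2 + 17*b/4 - 21/2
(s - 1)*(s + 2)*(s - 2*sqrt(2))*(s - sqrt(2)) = s^4 - 3*sqrt(2)*s^3 + s^3 - 3*sqrt(2)*s^2 + 2*s^2 + 4*s + 6*sqrt(2)*s - 8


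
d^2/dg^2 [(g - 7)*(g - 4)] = 2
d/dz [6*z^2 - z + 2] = 12*z - 1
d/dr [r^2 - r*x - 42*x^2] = 2*r - x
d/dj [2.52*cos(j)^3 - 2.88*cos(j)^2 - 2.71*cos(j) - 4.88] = (-7.56*cos(j)^2 + 5.76*cos(j) + 2.71)*sin(j)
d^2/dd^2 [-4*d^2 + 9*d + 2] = -8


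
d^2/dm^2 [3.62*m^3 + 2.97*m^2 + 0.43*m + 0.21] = 21.72*m + 5.94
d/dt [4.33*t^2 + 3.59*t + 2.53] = 8.66*t + 3.59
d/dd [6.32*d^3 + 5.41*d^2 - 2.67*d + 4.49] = 18.96*d^2 + 10.82*d - 2.67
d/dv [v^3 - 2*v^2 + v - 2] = 3*v^2 - 4*v + 1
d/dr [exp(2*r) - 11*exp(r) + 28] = (2*exp(r) - 11)*exp(r)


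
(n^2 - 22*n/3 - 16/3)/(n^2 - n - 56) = (n + 2/3)/(n + 7)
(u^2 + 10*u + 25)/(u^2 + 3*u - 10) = (u + 5)/(u - 2)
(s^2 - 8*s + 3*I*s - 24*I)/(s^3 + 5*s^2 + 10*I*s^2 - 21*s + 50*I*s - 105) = (s - 8)/(s^2 + s*(5 + 7*I) + 35*I)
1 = 1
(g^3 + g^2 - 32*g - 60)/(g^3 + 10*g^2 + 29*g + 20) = (g^2 - 4*g - 12)/(g^2 + 5*g + 4)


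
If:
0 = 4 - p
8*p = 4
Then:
No Solution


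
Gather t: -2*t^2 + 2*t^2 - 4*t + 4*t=0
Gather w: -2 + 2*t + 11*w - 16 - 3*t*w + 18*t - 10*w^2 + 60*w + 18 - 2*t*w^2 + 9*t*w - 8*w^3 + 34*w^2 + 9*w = 20*t - 8*w^3 + w^2*(24 - 2*t) + w*(6*t + 80)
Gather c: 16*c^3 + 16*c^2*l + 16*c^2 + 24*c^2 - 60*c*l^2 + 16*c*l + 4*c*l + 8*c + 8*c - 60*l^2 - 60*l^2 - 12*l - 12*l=16*c^3 + c^2*(16*l + 40) + c*(-60*l^2 + 20*l + 16) - 120*l^2 - 24*l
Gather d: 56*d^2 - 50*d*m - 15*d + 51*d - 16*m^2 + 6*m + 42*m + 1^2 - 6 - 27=56*d^2 + d*(36 - 50*m) - 16*m^2 + 48*m - 32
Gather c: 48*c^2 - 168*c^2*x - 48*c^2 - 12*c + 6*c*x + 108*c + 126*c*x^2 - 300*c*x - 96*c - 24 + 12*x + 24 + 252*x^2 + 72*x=-168*c^2*x + c*(126*x^2 - 294*x) + 252*x^2 + 84*x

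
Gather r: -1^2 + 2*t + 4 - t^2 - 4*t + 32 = -t^2 - 2*t + 35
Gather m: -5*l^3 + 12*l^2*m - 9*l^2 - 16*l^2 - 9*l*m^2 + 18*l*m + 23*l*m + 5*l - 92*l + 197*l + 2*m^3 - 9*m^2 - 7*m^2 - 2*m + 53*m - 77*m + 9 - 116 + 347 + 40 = -5*l^3 - 25*l^2 + 110*l + 2*m^3 + m^2*(-9*l - 16) + m*(12*l^2 + 41*l - 26) + 280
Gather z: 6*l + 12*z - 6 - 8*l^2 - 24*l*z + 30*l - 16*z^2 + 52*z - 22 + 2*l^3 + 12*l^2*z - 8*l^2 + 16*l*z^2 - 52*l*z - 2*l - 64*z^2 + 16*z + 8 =2*l^3 - 16*l^2 + 34*l + z^2*(16*l - 80) + z*(12*l^2 - 76*l + 80) - 20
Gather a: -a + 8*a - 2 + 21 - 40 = 7*a - 21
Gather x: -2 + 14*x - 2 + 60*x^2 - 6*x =60*x^2 + 8*x - 4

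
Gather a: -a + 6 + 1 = 7 - a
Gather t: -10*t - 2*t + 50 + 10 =60 - 12*t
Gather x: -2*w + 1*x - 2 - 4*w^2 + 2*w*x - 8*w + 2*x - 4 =-4*w^2 - 10*w + x*(2*w + 3) - 6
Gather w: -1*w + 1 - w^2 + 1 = -w^2 - w + 2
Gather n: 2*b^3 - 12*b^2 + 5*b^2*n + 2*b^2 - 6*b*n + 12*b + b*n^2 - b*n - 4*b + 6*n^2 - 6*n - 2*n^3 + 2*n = 2*b^3 - 10*b^2 + 8*b - 2*n^3 + n^2*(b + 6) + n*(5*b^2 - 7*b - 4)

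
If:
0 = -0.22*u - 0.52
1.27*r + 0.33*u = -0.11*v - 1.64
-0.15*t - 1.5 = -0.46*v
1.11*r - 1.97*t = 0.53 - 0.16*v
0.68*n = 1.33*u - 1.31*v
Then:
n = -10.56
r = -0.94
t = -0.55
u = -2.36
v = 3.08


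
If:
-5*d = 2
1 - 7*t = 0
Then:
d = -2/5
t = 1/7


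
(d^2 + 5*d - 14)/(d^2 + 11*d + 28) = (d - 2)/(d + 4)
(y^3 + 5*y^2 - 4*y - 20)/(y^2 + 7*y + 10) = y - 2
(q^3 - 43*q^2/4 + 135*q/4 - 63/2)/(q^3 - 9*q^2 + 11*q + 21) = (4*q^2 - 31*q + 42)/(4*(q^2 - 6*q - 7))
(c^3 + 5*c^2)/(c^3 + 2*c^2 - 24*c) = c*(c + 5)/(c^2 + 2*c - 24)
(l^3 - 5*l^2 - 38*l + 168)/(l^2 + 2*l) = (l^3 - 5*l^2 - 38*l + 168)/(l*(l + 2))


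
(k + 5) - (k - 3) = 8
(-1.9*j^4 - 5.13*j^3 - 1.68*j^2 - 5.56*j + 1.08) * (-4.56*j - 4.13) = 8.664*j^5 + 31.2398*j^4 + 28.8477*j^3 + 32.292*j^2 + 18.038*j - 4.4604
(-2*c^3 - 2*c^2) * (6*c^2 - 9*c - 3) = -12*c^5 + 6*c^4 + 24*c^3 + 6*c^2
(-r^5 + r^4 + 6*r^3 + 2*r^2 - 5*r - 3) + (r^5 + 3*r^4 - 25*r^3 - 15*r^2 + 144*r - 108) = 4*r^4 - 19*r^3 - 13*r^2 + 139*r - 111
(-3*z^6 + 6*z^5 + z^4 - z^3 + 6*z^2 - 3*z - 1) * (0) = 0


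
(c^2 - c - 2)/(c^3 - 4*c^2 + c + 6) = 1/(c - 3)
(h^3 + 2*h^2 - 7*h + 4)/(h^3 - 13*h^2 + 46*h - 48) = (h^3 + 2*h^2 - 7*h + 4)/(h^3 - 13*h^2 + 46*h - 48)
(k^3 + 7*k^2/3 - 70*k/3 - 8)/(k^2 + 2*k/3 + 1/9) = 3*(k^2 + 2*k - 24)/(3*k + 1)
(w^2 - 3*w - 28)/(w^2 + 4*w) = (w - 7)/w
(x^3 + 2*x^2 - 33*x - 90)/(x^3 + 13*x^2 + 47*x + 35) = (x^2 - 3*x - 18)/(x^2 + 8*x + 7)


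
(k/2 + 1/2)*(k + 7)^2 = k^3/2 + 15*k^2/2 + 63*k/2 + 49/2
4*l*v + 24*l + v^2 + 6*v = (4*l + v)*(v + 6)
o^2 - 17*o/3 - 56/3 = (o - 8)*(o + 7/3)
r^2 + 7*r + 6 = (r + 1)*(r + 6)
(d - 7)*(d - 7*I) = d^2 - 7*d - 7*I*d + 49*I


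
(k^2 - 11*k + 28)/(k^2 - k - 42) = (k - 4)/(k + 6)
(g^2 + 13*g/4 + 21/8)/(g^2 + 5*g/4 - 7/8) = (2*g + 3)/(2*g - 1)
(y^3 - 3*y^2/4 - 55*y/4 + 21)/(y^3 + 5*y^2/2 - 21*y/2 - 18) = (4*y - 7)/(2*(2*y + 3))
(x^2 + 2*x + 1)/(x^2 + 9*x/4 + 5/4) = 4*(x + 1)/(4*x + 5)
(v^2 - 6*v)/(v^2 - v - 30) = v/(v + 5)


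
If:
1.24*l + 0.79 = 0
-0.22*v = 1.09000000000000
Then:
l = -0.64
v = -4.95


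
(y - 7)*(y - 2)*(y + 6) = y^3 - 3*y^2 - 40*y + 84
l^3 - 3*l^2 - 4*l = l*(l - 4)*(l + 1)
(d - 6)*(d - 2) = d^2 - 8*d + 12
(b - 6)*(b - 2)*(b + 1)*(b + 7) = b^4 - 45*b^2 + 40*b + 84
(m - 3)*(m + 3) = m^2 - 9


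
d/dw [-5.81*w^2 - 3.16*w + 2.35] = -11.62*w - 3.16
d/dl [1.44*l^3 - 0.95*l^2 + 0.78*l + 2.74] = 4.32*l^2 - 1.9*l + 0.78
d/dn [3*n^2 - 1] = 6*n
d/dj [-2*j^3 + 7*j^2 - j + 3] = -6*j^2 + 14*j - 1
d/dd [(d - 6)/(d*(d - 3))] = (-d^2 + 12*d - 18)/(d^2*(d^2 - 6*d + 9))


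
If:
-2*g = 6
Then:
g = -3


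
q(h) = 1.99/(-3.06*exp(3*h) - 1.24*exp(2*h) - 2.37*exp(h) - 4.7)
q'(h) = 1.99*(9.18*exp(3*h) + 2.48*exp(2*h) + 2.37*exp(h))/(-3.06*exp(3*h) - 1.24*exp(2*h) - 2.37*exp(h) - 4.7)^2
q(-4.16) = -0.42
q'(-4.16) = 0.00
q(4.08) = -0.00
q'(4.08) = 0.00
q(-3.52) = -0.42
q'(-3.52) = 0.01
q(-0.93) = -0.33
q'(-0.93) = 0.10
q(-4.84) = -0.42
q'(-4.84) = 0.00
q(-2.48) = -0.41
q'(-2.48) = 0.02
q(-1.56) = -0.38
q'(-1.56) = 0.05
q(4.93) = -0.00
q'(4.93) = 0.00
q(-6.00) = -0.42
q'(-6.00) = 0.00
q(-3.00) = -0.41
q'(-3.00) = 0.01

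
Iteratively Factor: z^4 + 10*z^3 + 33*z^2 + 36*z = (z)*(z^3 + 10*z^2 + 33*z + 36) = z*(z + 3)*(z^2 + 7*z + 12) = z*(z + 3)^2*(z + 4)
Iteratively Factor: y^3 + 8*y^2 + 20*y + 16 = (y + 2)*(y^2 + 6*y + 8) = (y + 2)^2*(y + 4)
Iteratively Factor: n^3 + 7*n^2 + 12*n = (n + 3)*(n^2 + 4*n) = (n + 3)*(n + 4)*(n)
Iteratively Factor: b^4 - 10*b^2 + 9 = (b + 1)*(b^3 - b^2 - 9*b + 9) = (b - 1)*(b + 1)*(b^2 - 9) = (b - 1)*(b + 1)*(b + 3)*(b - 3)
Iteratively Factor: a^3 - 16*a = (a)*(a^2 - 16) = a*(a - 4)*(a + 4)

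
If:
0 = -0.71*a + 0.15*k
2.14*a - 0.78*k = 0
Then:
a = 0.00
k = 0.00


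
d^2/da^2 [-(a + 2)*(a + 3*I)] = -2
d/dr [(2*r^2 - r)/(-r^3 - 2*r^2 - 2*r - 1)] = (2*r^4 - 2*r^3 - 6*r^2 - 4*r + 1)/(r^6 + 4*r^5 + 8*r^4 + 10*r^3 + 8*r^2 + 4*r + 1)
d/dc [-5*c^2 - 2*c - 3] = -10*c - 2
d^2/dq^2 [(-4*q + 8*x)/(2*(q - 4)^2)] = 4*(-q + 6*x - 8)/(q - 4)^4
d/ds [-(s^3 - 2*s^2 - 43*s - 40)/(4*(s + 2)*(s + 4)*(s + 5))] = (-13*s^2 - 32*s + 8)/(4*(s^4 + 12*s^3 + 52*s^2 + 96*s + 64))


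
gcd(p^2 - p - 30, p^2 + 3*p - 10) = p + 5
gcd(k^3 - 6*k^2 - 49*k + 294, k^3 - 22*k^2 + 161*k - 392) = k - 7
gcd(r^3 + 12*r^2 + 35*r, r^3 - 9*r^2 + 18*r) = r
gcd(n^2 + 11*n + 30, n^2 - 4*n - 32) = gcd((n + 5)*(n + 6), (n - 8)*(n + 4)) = 1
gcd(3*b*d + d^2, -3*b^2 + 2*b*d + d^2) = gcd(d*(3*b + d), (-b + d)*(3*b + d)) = 3*b + d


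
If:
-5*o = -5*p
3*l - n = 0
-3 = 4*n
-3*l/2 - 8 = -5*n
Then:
No Solution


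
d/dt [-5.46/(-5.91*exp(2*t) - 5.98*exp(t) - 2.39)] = (-64.5372*exp(t) - 32.6508)*exp(t)/(5.91*exp(2*t) + 5.98*exp(t) + 2.39)^2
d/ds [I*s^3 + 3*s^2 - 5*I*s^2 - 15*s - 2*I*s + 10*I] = 3*I*s^2 + s*(6 - 10*I) - 15 - 2*I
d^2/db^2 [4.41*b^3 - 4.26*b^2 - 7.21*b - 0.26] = 26.46*b - 8.52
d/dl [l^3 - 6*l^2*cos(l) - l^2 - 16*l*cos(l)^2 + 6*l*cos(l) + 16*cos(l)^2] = 6*l^2*sin(l) + 3*l^2 - 6*l*sin(l) + 16*l*sin(2*l) - 12*l*cos(l) - 2*l - 16*sin(2*l) - 16*cos(l)^2 + 6*cos(l)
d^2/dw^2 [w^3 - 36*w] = 6*w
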